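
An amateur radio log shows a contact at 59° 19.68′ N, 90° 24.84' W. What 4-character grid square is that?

EO49

Add 180° to longitude and 90° to latitude: 89.59, 149.33.
Field: lon ⌊89.59/20⌋ = 4 → E; lat ⌊149.33/10⌋ = 14 → O.
Square: lon ⌊9.59/2⌋ = 4; lat ⌊9.33/1⌋ = 9.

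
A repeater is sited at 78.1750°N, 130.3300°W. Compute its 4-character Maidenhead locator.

CQ48

Offset from 180°W / 90°S: lon 49.67°, lat 168.18°.
Field: 49.67/20 → 2 → C, 168.18/10 → 16 → Q; chars CQ.
Square: 9.67/2 → 4, 8.18/1 → 8; chars 48.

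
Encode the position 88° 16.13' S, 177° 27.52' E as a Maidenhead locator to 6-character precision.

RA81rr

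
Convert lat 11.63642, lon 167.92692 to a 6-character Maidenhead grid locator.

Offset from 180°W / 90°S: lon 347.9269°, lat 101.6364°.
Field: lon ⌊347.9269/20⌋ = 17 → R; lat ⌊101.6364/10⌋ = 10 → K.
Square: lon ⌊7.9269/2⌋ = 3; lat ⌊1.6364/1⌋ = 1.
Subsquare: lon ⌊1.9269/0.0833333⌋ = 23 → x; lat ⌊0.6364/0.0416667⌋ = 15 → p.

RK31xp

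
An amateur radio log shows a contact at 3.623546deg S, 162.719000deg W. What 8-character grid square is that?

Shift to the Maidenhead origin (180°W, 90°S): lon 17.28100, lat 86.37645.
Field: lon ⌊17.28100/20⌋ = 0 → A; lat ⌊86.37645/10⌋ = 8 → I.
Square: lon ⌊17.28100/2⌋ = 8; lat ⌊6.37645/1⌋ = 6.
Subsquare: lon ⌊1.28100/0.0833333⌋ = 15 → p; lat ⌊0.37645/0.0416667⌋ = 9 → j.
Extended square: lon ⌊0.03100/0.00833333⌋ = 3; lat ⌊0.00145/0.00416667⌋ = 0.

AI86pj30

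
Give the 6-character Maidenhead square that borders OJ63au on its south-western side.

OJ53xt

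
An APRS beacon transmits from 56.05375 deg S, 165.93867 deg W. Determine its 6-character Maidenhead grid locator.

AD73aw

Offset from 180°W / 90°S: lon 14.0613°, lat 33.9462°.
Field (20°×10°, letters A–R): 14.0613/20 → 0 → A, 33.9462/10 → 3 → D; chars AD.
Square (2°×1°, digits 0–9): 14.0613/2 → 7, 3.9462/1 → 3; chars 73.
Subsquare (5′×2.5′, letters a–x): 0.0613/0.0833333 → 0 → a, 0.9462/0.0416667 → 22 → w; chars aw.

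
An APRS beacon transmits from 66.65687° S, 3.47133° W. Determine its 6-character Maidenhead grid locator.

IC83gi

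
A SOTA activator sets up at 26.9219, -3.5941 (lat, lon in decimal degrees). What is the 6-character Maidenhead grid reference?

IL86ew

Shift to the Maidenhead origin (180°W, 90°S): lon 176.4059, lat 116.9219.
Field: lon ⌊176.4059/20⌋ = 8 → I; lat ⌊116.9219/10⌋ = 11 → L.
Square: lon ⌊16.4059/2⌋ = 8; lat ⌊6.9219/1⌋ = 6.
Subsquare: lon ⌊0.4059/0.0833333⌋ = 4 → e; lat ⌊0.9219/0.0416667⌋ = 22 → w.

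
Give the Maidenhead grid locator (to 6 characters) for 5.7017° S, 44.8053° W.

Shift to the Maidenhead origin (180°W, 90°S): lon 135.1947, lat 84.2983.
Field: 135.1947/20 → 6 → G, 84.2983/10 → 8 → I; chars GI.
Square: 15.1947/2 → 7, 4.2983/1 → 4; chars 74.
Subsquare: 1.1947/0.0833333 → 14 → o, 0.2983/0.0416667 → 7 → h; chars oh.

GI74oh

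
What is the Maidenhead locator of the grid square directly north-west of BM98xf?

Longitude subsquare x = 23; −1 → 22 = w.
Latitude subsquare f = 5; +1 → 6 = g.

BM98wg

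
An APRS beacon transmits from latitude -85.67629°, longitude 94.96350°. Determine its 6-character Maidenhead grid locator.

NA74lh

Add 180° to longitude and 90° to latitude: 274.9635, 4.3237.
Field: lon ⌊274.9635/20⌋ = 13 → N; lat ⌊4.3237/10⌋ = 0 → A.
Square: lon ⌊14.9635/2⌋ = 7; lat ⌊4.3237/1⌋ = 4.
Subsquare: lon ⌊0.9635/0.0833333⌋ = 11 → l; lat ⌊0.3237/0.0416667⌋ = 7 → h.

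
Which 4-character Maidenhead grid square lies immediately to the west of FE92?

Longitude square 9; −1 → 8.
The latitude characters are unchanged.

FE82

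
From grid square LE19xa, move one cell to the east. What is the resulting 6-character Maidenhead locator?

LE29aa

Longitude subsquare x = 23; +1 → 24, wraps to 0 = a, carry into square.
Longitude square 1; +1 → 2.
The latitude characters are unchanged.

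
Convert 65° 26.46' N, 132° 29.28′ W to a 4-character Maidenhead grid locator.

CP35

Add 180° to longitude and 90° to latitude: 47.51, 155.44.
Field: lon ⌊47.51/20⌋ = 2 → C; lat ⌊155.44/10⌋ = 15 → P.
Square: lon ⌊7.51/2⌋ = 3; lat ⌊5.44/1⌋ = 5.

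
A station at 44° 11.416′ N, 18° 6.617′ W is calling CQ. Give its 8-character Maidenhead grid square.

IN04we65

Offset from 180°W / 90°S: lon 161.88972°, lat 134.19027°.
Field: 161.88972/20 → 8 → I, 134.19027/10 → 13 → N; chars IN.
Square: 1.88972/2 → 0, 4.19027/1 → 4; chars 04.
Subsquare: 1.88972/0.0833333 → 22 → w, 0.19027/0.0416667 → 4 → e; chars we.
Extended square: 0.05638/0.00833333 → 6, 0.02360/0.00416667 → 5; chars 65.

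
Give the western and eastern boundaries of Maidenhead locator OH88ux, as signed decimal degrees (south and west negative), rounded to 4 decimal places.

117.6667, 117.7500

Field O=14, H=7: +14·20° lon, +7·10° lat → SW at lon 100°, lat -20°.
Square 8, 8: +8·2° lon, +8·1° lat → SW at lon 116°, lat -12°.
Subsquare u=20, x=23: +20·0.0833333° lon, +23·0.0416667° lat → SW at lon 117.667°, lat -11.0417°.
Cell spans 0.0833333° lon × 0.0416667° lat.
west 117.6667, east 117.7500.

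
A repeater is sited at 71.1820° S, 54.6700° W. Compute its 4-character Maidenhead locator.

GB28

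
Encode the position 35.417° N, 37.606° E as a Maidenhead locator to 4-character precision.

KM85

Offset from 180°W / 90°S: lon 217.61°, lat 125.42°.
Field: 217.61/20 → 10 → K, 125.42/10 → 12 → M; chars KM.
Square: 17.61/2 → 8, 5.42/1 → 5; chars 85.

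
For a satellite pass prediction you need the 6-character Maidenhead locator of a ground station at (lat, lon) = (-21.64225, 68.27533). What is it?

Offset from 180°W / 90°S: lon 248.2753°, lat 68.3577°.
Field (20°×10°, letters A–R): lon ⌊248.2753/20⌋ = 12 → M; lat ⌊68.3577/10⌋ = 6 → G.
Square (2°×1°, digits 0–9): lon ⌊8.2753/2⌋ = 4; lat ⌊8.3577/1⌋ = 8.
Subsquare (5′×2.5′, letters a–x): lon ⌊0.2753/0.0833333⌋ = 3 → d; lat ⌊0.3577/0.0416667⌋ = 8 → i.

MG48di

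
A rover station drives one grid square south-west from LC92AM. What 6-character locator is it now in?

Longitude subsquare a = 0; −1 → -1, wraps to 23 = x, carry into square.
Longitude square 9; −1 → 8.
Latitude subsquare m = 12; −1 → 11 = l.

LC82xl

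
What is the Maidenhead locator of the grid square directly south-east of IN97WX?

Longitude subsquare w = 22; +1 → 23 = x.
Latitude subsquare x = 23; −1 → 22 = w.

IN97xw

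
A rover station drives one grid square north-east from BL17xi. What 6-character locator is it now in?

Longitude subsquare x = 23; +1 → 24, wraps to 0 = a, carry into square.
Longitude square 1; +1 → 2.
Latitude subsquare i = 8; +1 → 9 = j.

BL27aj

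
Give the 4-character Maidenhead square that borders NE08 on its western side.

ME98

Longitude square 0; −1 → -1, wraps to 9, carry into field.
Longitude field N = 13; −1 → 12 = M.
The latitude characters are unchanged.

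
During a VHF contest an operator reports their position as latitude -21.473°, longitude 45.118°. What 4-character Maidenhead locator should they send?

Offset from 180°W / 90°S: lon 225.12°, lat 68.53°.
Field: 225.12/20 → 11 → L, 68.53/10 → 6 → G; chars LG.
Square: 5.12/2 → 2, 8.53/1 → 8; chars 28.

LG28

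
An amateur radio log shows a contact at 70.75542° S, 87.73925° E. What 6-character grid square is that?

NB39uf

Add 180° to longitude and 90° to latitude: 267.7392, 19.2446.
Field: lon ⌊267.7392/20⌋ = 13 → N; lat ⌊19.2446/10⌋ = 1 → B.
Square: lon ⌊7.7392/2⌋ = 3; lat ⌊9.2446/1⌋ = 9.
Subsquare: lon ⌊1.7392/0.0833333⌋ = 20 → u; lat ⌊0.2446/0.0416667⌋ = 5 → f.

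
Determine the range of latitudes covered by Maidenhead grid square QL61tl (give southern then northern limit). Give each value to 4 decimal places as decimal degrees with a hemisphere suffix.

Field Q=16, L=11: +16·20° lon, +11·10° lat → SW at lon 140°, lat 20°.
Square 6, 1: +6·2° lon, +1·1° lat → SW at lon 152°, lat 21°.
Subsquare t=19, l=11: +19·0.0833333° lon, +11·0.0416667° lat → SW at lon 153.583°, lat 21.4583°.
Cell spans 0.0833333° lon × 0.0416667° lat.
south 21.4583° N, north 21.5000° N.

21.4583° N, 21.5000° N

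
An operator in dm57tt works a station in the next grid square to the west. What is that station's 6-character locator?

DM57st

Longitude subsquare t = 19; −1 → 18 = s.
The latitude characters are unchanged.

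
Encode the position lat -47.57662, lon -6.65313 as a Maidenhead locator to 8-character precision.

Shift to the Maidenhead origin (180°W, 90°S): lon 173.34687, lat 42.42338.
Field (20°×10°, letters A–R): lon ⌊173.34687/20⌋ = 8 → I; lat ⌊42.42338/10⌋ = 4 → E.
Square (2°×1°, digits 0–9): lon ⌊13.34687/2⌋ = 6; lat ⌊2.42338/1⌋ = 2.
Subsquare (5′×2.5′, letters a–x): lon ⌊1.34687/0.0833333⌋ = 16 → q; lat ⌊0.42338/0.0416667⌋ = 10 → k.
Extended square (30″×15″, digits 0–9): lon ⌊0.01354/0.00833333⌋ = 1; lat ⌊0.00671/0.00416667⌋ = 1.

IE62qk11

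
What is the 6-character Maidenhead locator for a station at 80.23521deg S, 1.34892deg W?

IA99hs

Offset from 180°W / 90°S: lon 178.6511°, lat 9.7648°.
Field: 178.6511/20 → 8 → I, 9.7648/10 → 0 → A; chars IA.
Square: 18.6511/2 → 9, 9.7648/1 → 9; chars 99.
Subsquare: 0.6511/0.0833333 → 7 → h, 0.7648/0.0416667 → 18 → s; chars hs.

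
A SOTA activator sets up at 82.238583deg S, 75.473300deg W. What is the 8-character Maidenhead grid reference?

Offset from 180°W / 90°S: lon 104.52670°, lat 7.76142°.
Field: lon ⌊104.52670/20⌋ = 5 → F; lat ⌊7.76142/10⌋ = 0 → A.
Square: lon ⌊4.52670/2⌋ = 2; lat ⌊7.76142/1⌋ = 7.
Subsquare: lon ⌊0.52670/0.0833333⌋ = 6 → g; lat ⌊0.76142/0.0416667⌋ = 18 → s.
Extended square: lon ⌊0.02670/0.00833333⌋ = 3; lat ⌊0.01142/0.00416667⌋ = 2.

FA27gs32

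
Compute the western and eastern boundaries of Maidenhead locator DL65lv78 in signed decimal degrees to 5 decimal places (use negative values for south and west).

Field D=3, L=11: +3·20° lon, +11·10° lat → SW at lon -120°, lat 20°.
Square 6, 5: +6·2° lon, +5·1° lat → SW at lon -108°, lat 25°.
Subsquare l=11, v=21: +11·0.0833333° lon, +21·0.0416667° lat → SW at lon -107.083°, lat 25.875°.
Extended square 7, 8: +7·0.00833333° lon, +8·0.00416667° lat → SW at lon -107.025°, lat 25.9083°.
Cell spans 0.00833333° lon × 0.00416667° lat.
west -107.02500, east -107.01667.

-107.02500, -107.01667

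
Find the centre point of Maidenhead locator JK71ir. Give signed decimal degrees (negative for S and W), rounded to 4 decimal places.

Field J=9, K=10: +9·20° lon, +10·10° lat → SW at lon 0°, lat 10°.
Square 7, 1: +7·2° lon, +1·1° lat → SW at lon 14°, lat 11°.
Subsquare i=8, r=17: +8·0.0833333° lon, +17·0.0416667° lat → SW at lon 14.6667°, lat 11.7083°.
Cell spans 0.0833333° lon × 0.0416667° lat. Centre is SW corner plus half of each.
latitude 11.7292, longitude 14.7083.

11.7292, 14.7083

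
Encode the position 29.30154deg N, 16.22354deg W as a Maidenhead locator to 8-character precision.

IL19vh32

Offset from 180°W / 90°S: lon 163.77646°, lat 119.30154°.
Field: lon ⌊163.77646/20⌋ = 8 → I; lat ⌊119.30154/10⌋ = 11 → L.
Square: lon ⌊3.77646/2⌋ = 1; lat ⌊9.30154/1⌋ = 9.
Subsquare: lon ⌊1.77646/0.0833333⌋ = 21 → v; lat ⌊0.30154/0.0416667⌋ = 7 → h.
Extended square: lon ⌊0.02646/0.00833333⌋ = 3; lat ⌊0.00987/0.00416667⌋ = 2.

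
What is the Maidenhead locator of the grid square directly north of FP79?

Latitude square 9; +1 → 10, wraps to 0, carry into field.
Latitude field P = 15; +1 → 16 = Q.
The longitude characters are unchanged.

FQ70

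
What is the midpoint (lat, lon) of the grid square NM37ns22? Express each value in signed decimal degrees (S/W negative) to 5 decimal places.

Field N=13, M=12: +13·20° lon, +12·10° lat → SW at lon 80°, lat 30°.
Square 3, 7: +3·2° lon, +7·1° lat → SW at lon 86°, lat 37°.
Subsquare n=13, s=18: +13·0.0833333° lon, +18·0.0416667° lat → SW at lon 87.0833°, lat 37.75°.
Extended square 2, 2: +2·0.00833333° lon, +2·0.00416667° lat → SW at lon 87.1°, lat 37.7583°.
Cell spans 0.00833333° lon × 0.00416667° lat. Centre is SW corner plus half of each.
latitude 37.76042, longitude 87.10417.

37.76042, 87.10417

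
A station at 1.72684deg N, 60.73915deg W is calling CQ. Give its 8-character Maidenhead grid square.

Add 180° to longitude and 90° to latitude: 119.26085, 91.72684.
Field (20°×10°, letters A–R): lon ⌊119.26085/20⌋ = 5 → F; lat ⌊91.72684/10⌋ = 9 → J.
Square (2°×1°, digits 0–9): lon ⌊19.26085/2⌋ = 9; lat ⌊1.72684/1⌋ = 1.
Subsquare (5′×2.5′, letters a–x): lon ⌊1.26085/0.0833333⌋ = 15 → p; lat ⌊0.72684/0.0416667⌋ = 17 → r.
Extended square (30″×15″, digits 0–9): lon ⌊0.01085/0.00833333⌋ = 1; lat ⌊0.01851/0.00416667⌋ = 4.

FJ91pr14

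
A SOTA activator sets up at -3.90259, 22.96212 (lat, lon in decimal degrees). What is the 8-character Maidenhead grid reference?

KI16lc53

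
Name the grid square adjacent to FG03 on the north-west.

EG94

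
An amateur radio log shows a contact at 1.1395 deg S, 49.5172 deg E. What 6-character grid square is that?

LI48su

Shift to the Maidenhead origin (180°W, 90°S): lon 229.5172, lat 88.8605.
Field (20°×10°, letters A–R): 229.5172/20 → 11 → L, 88.8605/10 → 8 → I; chars LI.
Square (2°×1°, digits 0–9): 9.5172/2 → 4, 8.8605/1 → 8; chars 48.
Subsquare (5′×2.5′, letters a–x): 1.5172/0.0833333 → 18 → s, 0.8605/0.0416667 → 20 → u; chars su.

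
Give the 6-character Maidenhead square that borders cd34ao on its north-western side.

CD24xp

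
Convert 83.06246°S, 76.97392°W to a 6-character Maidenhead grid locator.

FA16mw

Shift to the Maidenhead origin (180°W, 90°S): lon 103.0261, lat 6.9375.
Field (20°×10°, letters A–R): 103.0261/20 → 5 → F, 6.9375/10 → 0 → A; chars FA.
Square (2°×1°, digits 0–9): 3.0261/2 → 1, 6.9375/1 → 6; chars 16.
Subsquare (5′×2.5′, letters a–x): 1.0261/0.0833333 → 12 → m, 0.9375/0.0416667 → 22 → w; chars mw.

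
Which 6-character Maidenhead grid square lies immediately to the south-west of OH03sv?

OH03ru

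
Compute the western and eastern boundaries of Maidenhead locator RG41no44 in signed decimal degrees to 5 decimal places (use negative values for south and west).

169.11667, 169.12500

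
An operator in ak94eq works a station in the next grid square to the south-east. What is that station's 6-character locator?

Longitude subsquare e = 4; +1 → 5 = f.
Latitude subsquare q = 16; −1 → 15 = p.

AK94fp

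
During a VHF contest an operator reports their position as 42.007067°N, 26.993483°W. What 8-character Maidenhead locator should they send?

Shift to the Maidenhead origin (180°W, 90°S): lon 153.00652, lat 132.00707.
Field (20°×10°, letters A–R): lon ⌊153.00652/20⌋ = 7 → H; lat ⌊132.00707/10⌋ = 13 → N.
Square (2°×1°, digits 0–9): lon ⌊13.00652/2⌋ = 6; lat ⌊2.00707/1⌋ = 2.
Subsquare (5′×2.5′, letters a–x): lon ⌊1.00652/0.0833333⌋ = 12 → m; lat ⌊0.00707/0.0416667⌋ = 0 → a.
Extended square (30″×15″, digits 0–9): lon ⌊0.00652/0.00833333⌋ = 0; lat ⌊0.00707/0.00416667⌋ = 1.

HN62ma01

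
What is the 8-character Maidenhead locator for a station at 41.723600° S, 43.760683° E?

LE18vg16

Add 180° to longitude and 90° to latitude: 223.76068, 48.27640.
Field (20°×10°, letters A–R): 223.76068/20 → 11 → L, 48.27640/10 → 4 → E; chars LE.
Square (2°×1°, digits 0–9): 3.76068/2 → 1, 8.27640/1 → 8; chars 18.
Subsquare (5′×2.5′, letters a–x): 1.76068/0.0833333 → 21 → v, 0.27640/0.0416667 → 6 → g; chars vg.
Extended square (30″×15″, digits 0–9): 0.01068/0.00833333 → 1, 0.02640/0.00416667 → 6; chars 16.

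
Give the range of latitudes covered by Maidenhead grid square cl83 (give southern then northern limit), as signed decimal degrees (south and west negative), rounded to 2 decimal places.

Field C=2, L=11: +2·20° lon, +11·10° lat → SW at lon -140°, lat 20°.
Square 8, 3: +8·2° lon, +3·1° lat → SW at lon -124°, lat 23°.
Cell spans 2° lon × 1° lat.
south 23.00, north 24.00.

23.00, 24.00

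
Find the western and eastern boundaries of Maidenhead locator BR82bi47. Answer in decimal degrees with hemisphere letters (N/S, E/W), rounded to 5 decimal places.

Field B=1, R=17: +1·20° lon, +17·10° lat → SW at lon -160°, lat 80°.
Square 8, 2: +8·2° lon, +2·1° lat → SW at lon -144°, lat 82°.
Subsquare b=1, i=8: +1·0.0833333° lon, +8·0.0416667° lat → SW at lon -143.917°, lat 82.3333°.
Extended square 4, 7: +4·0.00833333° lon, +7·0.00416667° lat → SW at lon -143.883°, lat 82.3625°.
Cell spans 0.00833333° lon × 0.00416667° lat.
west 143.88333° W, east 143.87500° W.

143.88333° W, 143.87500° W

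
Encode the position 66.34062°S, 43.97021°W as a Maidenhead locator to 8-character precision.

Offset from 180°W / 90°S: lon 136.02979°, lat 23.65938°.
Field (20°×10°, letters A–R): lon ⌊136.02979/20⌋ = 6 → G; lat ⌊23.65938/10⌋ = 2 → C.
Square (2°×1°, digits 0–9): lon ⌊16.02979/2⌋ = 8; lat ⌊3.65938/1⌋ = 3.
Subsquare (5′×2.5′, letters a–x): lon ⌊0.02979/0.0833333⌋ = 0 → a; lat ⌊0.65938/0.0416667⌋ = 15 → p.
Extended square (30″×15″, digits 0–9): lon ⌊0.02979/0.00833333⌋ = 3; lat ⌊0.03438/0.00416667⌋ = 8.

GC83ap38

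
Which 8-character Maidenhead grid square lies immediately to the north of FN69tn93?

FN69tn94

Latitude extended square 3; +1 → 4.
The longitude characters are unchanged.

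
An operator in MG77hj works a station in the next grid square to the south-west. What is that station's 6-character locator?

MG77gi

Longitude subsquare h = 7; −1 → 6 = g.
Latitude subsquare j = 9; −1 → 8 = i.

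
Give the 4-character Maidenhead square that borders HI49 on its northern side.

HJ40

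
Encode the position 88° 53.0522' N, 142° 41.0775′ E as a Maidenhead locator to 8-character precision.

QR18iv22

Shift to the Maidenhead origin (180°W, 90°S): lon 322.68462, lat 178.88420.
Field: 322.68462/20 → 16 → Q, 178.88420/10 → 17 → R; chars QR.
Square: 2.68462/2 → 1, 8.88420/1 → 8; chars 18.
Subsquare: 0.68462/0.0833333 → 8 → i, 0.88420/0.0416667 → 21 → v; chars iv.
Extended square: 0.01796/0.00833333 → 2, 0.00920/0.00416667 → 2; chars 22.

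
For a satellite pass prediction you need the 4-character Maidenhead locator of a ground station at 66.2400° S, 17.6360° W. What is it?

IC13

Offset from 180°W / 90°S: lon 162.36°, lat 23.76°.
Field: lon ⌊162.36/20⌋ = 8 → I; lat ⌊23.76/10⌋ = 2 → C.
Square: lon ⌊2.36/2⌋ = 1; lat ⌊3.76/1⌋ = 3.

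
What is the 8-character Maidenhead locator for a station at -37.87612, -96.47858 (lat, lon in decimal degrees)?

EF12sc29

Shift to the Maidenhead origin (180°W, 90°S): lon 83.52142, lat 52.12388.
Field: lon ⌊83.52142/20⌋ = 4 → E; lat ⌊52.12388/10⌋ = 5 → F.
Square: lon ⌊3.52142/2⌋ = 1; lat ⌊2.12388/1⌋ = 2.
Subsquare: lon ⌊1.52142/0.0833333⌋ = 18 → s; lat ⌊0.12388/0.0416667⌋ = 2 → c.
Extended square: lon ⌊0.02142/0.00833333⌋ = 2; lat ⌊0.04055/0.00416667⌋ = 9.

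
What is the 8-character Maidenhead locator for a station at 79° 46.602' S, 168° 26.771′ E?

RB40ff33

Offset from 180°W / 90°S: lon 348.44618°, lat 10.22330°.
Field (20°×10°, letters A–R): lon ⌊348.44618/20⌋ = 17 → R; lat ⌊10.22330/10⌋ = 1 → B.
Square (2°×1°, digits 0–9): lon ⌊8.44618/2⌋ = 4; lat ⌊0.22330/1⌋ = 0.
Subsquare (5′×2.5′, letters a–x): lon ⌊0.44618/0.0833333⌋ = 5 → f; lat ⌊0.22330/0.0416667⌋ = 5 → f.
Extended square (30″×15″, digits 0–9): lon ⌊0.02952/0.00833333⌋ = 3; lat ⌊0.01497/0.00416667⌋ = 3.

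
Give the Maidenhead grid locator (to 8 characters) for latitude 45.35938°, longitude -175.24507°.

Add 180° to longitude and 90° to latitude: 4.75493, 135.35938.
Field: 4.75493/20 → 0 → A, 135.35938/10 → 13 → N; chars AN.
Square: 4.75493/2 → 2, 5.35938/1 → 5; chars 25.
Subsquare: 0.75493/0.0833333 → 9 → j, 0.35938/0.0416667 → 8 → i; chars ji.
Extended square: 0.00493/0.00833333 → 0, 0.02605/0.00416667 → 6; chars 06.

AN25ji06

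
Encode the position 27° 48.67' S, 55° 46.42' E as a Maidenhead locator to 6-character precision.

Shift to the Maidenhead origin (180°W, 90°S): lon 235.7737, lat 62.1888.
Field: lon ⌊235.7737/20⌋ = 11 → L; lat ⌊62.1888/10⌋ = 6 → G.
Square: lon ⌊15.7737/2⌋ = 7; lat ⌊2.1888/1⌋ = 2.
Subsquare: lon ⌊1.7737/0.0833333⌋ = 21 → v; lat ⌊0.1888/0.0416667⌋ = 4 → e.

LG72ve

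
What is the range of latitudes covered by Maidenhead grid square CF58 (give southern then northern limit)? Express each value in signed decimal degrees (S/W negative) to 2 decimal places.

Field C=2, F=5: +2·20° lon, +5·10° lat → SW at lon -140°, lat -40°.
Square 5, 8: +5·2° lon, +8·1° lat → SW at lon -130°, lat -32°.
Cell spans 2° lon × 1° lat.
south -32.00, north -31.00.

-32.00, -31.00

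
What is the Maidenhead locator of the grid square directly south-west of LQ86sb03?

LQ86rb92

Longitude extended square 0; −1 → -1, wraps to 9, carry into subsquare.
Longitude subsquare s = 18; −1 → 17 = r.
Latitude extended square 3; −1 → 2.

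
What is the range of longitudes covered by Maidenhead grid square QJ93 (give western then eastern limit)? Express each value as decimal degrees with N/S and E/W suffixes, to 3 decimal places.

158.000° E, 160.000° E

Field Q=16, J=9: +16·20° lon, +9·10° lat → SW at lon 140°, lat 0°.
Square 9, 3: +9·2° lon, +3·1° lat → SW at lon 158°, lat 3°.
Cell spans 2° lon × 1° lat.
west 158.000° E, east 160.000° E.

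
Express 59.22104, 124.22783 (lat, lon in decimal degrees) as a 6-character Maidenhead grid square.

Offset from 180°W / 90°S: lon 304.2278°, lat 149.2210°.
Field: 304.2278/20 → 15 → P, 149.2210/10 → 14 → O; chars PO.
Square: 4.2278/2 → 2, 9.2210/1 → 9; chars 29.
Subsquare: 0.2278/0.0833333 → 2 → c, 0.2210/0.0416667 → 5 → f; chars cf.

PO29cf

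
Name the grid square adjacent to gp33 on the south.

GP32

Latitude square 3; −1 → 2.
The longitude characters are unchanged.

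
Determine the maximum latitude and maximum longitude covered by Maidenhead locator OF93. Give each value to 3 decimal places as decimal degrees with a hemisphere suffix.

36.000° S, 120.000° E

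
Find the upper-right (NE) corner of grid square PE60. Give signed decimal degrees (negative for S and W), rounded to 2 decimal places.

-49.00, 134.00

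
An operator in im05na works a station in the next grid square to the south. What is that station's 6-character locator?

IM04nx

Latitude subsquare a = 0; −1 → -1, wraps to 23 = x, carry into square.
Latitude square 5; −1 → 4.
The longitude characters are unchanged.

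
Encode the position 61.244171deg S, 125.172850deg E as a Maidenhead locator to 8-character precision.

PC28os01

Offset from 180°W / 90°S: lon 305.17285°, lat 28.75583°.
Field: 305.17285/20 → 15 → P, 28.75583/10 → 2 → C; chars PC.
Square: 5.17285/2 → 2, 8.75583/1 → 8; chars 28.
Subsquare: 1.17285/0.0833333 → 14 → o, 0.75583/0.0416667 → 18 → s; chars os.
Extended square: 0.00618/0.00833333 → 0, 0.00583/0.00416667 → 1; chars 01.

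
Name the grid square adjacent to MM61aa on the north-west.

MM51xb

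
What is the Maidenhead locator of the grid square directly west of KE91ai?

KE81xi

Longitude subsquare a = 0; −1 → -1, wraps to 23 = x, carry into square.
Longitude square 9; −1 → 8.
The latitude characters are unchanged.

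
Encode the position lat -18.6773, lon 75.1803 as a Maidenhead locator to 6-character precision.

MH71oh

Add 180° to longitude and 90° to latitude: 255.1803, 71.3227.
Field (20°×10°, letters A–R): 255.1803/20 → 12 → M, 71.3227/10 → 7 → H; chars MH.
Square (2°×1°, digits 0–9): 15.1803/2 → 7, 1.3227/1 → 1; chars 71.
Subsquare (5′×2.5′, letters a–x): 1.1803/0.0833333 → 14 → o, 0.3227/0.0416667 → 7 → h; chars oh.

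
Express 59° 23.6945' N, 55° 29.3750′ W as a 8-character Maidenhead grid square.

GO29gj14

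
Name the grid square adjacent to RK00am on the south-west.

Longitude subsquare a = 0; −1 → -1, wraps to 23 = x, carry into square.
Longitude square 0; −1 → -1, wraps to 9, carry into field.
Longitude field R = 17; −1 → 16 = Q.
Latitude subsquare m = 12; −1 → 11 = l.

QK90xl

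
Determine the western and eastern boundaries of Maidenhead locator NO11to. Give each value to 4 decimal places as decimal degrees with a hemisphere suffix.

Field N=13, O=14: +13·20° lon, +14·10° lat → SW at lon 80°, lat 50°.
Square 1, 1: +1·2° lon, +1·1° lat → SW at lon 82°, lat 51°.
Subsquare t=19, o=14: +19·0.0833333° lon, +14·0.0416667° lat → SW at lon 83.5833°, lat 51.5833°.
Cell spans 0.0833333° lon × 0.0416667° lat.
west 83.5833° E, east 83.6667° E.

83.5833° E, 83.6667° E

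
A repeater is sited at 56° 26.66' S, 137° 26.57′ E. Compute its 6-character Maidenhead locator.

PD83rn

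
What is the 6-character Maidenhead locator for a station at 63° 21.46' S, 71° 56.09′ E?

Offset from 180°W / 90°S: lon 251.9348°, lat 26.6423°.
Field: 251.9348/20 → 12 → M, 26.6423/10 → 2 → C; chars MC.
Square: 11.9348/2 → 5, 6.6423/1 → 6; chars 56.
Subsquare: 1.9348/0.0833333 → 23 → x, 0.6423/0.0416667 → 15 → p; chars xp.

MC56xp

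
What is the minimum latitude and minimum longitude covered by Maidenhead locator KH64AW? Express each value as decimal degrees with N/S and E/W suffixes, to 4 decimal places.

Field K=10, H=7: +10·20° lon, +7·10° lat → SW at lon 20°, lat -20°.
Square 6, 4: +6·2° lon, +4·1° lat → SW at lon 32°, lat -16°.
Subsquare a=0, w=22: +0·0.0833333° lon, +22·0.0416667° lat → SW at lon 32°, lat -15.0833°.
latitude 15.0833° S, longitude 32.0000° E.

15.0833° S, 32.0000° E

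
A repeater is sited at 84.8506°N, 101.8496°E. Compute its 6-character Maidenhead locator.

OR04wu

Add 180° to longitude and 90° to latitude: 281.8496, 174.8506.
Field: lon ⌊281.8496/20⌋ = 14 → O; lat ⌊174.8506/10⌋ = 17 → R.
Square: lon ⌊1.8496/2⌋ = 0; lat ⌊4.8506/1⌋ = 4.
Subsquare: lon ⌊1.8496/0.0833333⌋ = 22 → w; lat ⌊0.8506/0.0416667⌋ = 20 → u.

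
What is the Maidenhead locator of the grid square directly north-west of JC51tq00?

JC51sq91

Longitude extended square 0; −1 → -1, wraps to 9, carry into subsquare.
Longitude subsquare t = 19; −1 → 18 = s.
Latitude extended square 0; +1 → 1.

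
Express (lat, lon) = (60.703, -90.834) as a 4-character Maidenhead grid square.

EP40

Offset from 180°W / 90°S: lon 89.17°, lat 150.70°.
Field: 89.17/20 → 4 → E, 150.70/10 → 15 → P; chars EP.
Square: 9.17/2 → 4, 0.70/1 → 0; chars 40.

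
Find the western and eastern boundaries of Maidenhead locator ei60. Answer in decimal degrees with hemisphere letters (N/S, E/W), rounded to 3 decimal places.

Field E=4, I=8: +4·20° lon, +8·10° lat → SW at lon -100°, lat -10°.
Square 6, 0: +6·2° lon, +0·1° lat → SW at lon -88°, lat -10°.
Cell spans 2° lon × 1° lat.
west 88.000° W, east 86.000° W.

88.000° W, 86.000° W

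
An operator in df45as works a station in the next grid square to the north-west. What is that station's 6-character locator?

Longitude subsquare a = 0; −1 → -1, wraps to 23 = x, carry into square.
Longitude square 4; −1 → 3.
Latitude subsquare s = 18; +1 → 19 = t.

DF35xt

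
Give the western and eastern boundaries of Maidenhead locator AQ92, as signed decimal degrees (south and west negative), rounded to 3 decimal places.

Field A=0, Q=16: +0·20° lon, +16·10° lat → SW at lon -180°, lat 70°.
Square 9, 2: +9·2° lon, +2·1° lat → SW at lon -162°, lat 72°.
Cell spans 2° lon × 1° lat.
west -162.000, east -160.000.

-162.000, -160.000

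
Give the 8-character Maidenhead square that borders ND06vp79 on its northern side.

Latitude extended square 9; +1 → 10, wraps to 0, carry into subsquare.
Latitude subsquare p = 15; +1 → 16 = q.
The longitude characters are unchanged.

ND06vq70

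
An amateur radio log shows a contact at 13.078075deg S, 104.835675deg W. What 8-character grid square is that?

DH76nw91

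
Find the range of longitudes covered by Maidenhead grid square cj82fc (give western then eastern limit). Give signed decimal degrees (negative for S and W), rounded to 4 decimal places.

-123.5833, -123.5000

Field C=2, J=9: +2·20° lon, +9·10° lat → SW at lon -140°, lat 0°.
Square 8, 2: +8·2° lon, +2·1° lat → SW at lon -124°, lat 2°.
Subsquare f=5, c=2: +5·0.0833333° lon, +2·0.0416667° lat → SW at lon -123.583°, lat 2.08333°.
Cell spans 0.0833333° lon × 0.0416667° lat.
west -123.5833, east -123.5000.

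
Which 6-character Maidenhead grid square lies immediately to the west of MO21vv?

MO21uv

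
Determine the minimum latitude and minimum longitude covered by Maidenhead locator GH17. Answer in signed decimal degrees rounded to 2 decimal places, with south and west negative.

Field G=6, H=7: +6·20° lon, +7·10° lat → SW at lon -60°, lat -20°.
Square 1, 7: +1·2° lon, +7·1° lat → SW at lon -58°, lat -13°.
latitude -13.00, longitude -58.00.

-13.00, -58.00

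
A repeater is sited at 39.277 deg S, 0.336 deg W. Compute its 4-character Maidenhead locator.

IF90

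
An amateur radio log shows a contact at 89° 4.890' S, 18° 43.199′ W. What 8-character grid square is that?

IA00pw30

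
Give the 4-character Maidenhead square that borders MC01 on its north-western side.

Longitude square 0; −1 → -1, wraps to 9, carry into field.
Longitude field M = 12; −1 → 11 = L.
Latitude square 1; +1 → 2.

LC92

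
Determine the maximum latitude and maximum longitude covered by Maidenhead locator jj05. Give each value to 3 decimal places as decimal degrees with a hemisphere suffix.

Field J=9, J=9: +9·20° lon, +9·10° lat → SW at lon 0°, lat 0°.
Square 0, 5: +0·2° lon, +5·1° lat → SW at lon 0°, lat 5°.
Cell spans 2° lon × 1° lat. NE corner is SW corner plus one full cell.
latitude 6.000° N, longitude 2.000° E.

6.000° N, 2.000° E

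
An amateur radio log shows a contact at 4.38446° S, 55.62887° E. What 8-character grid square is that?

Shift to the Maidenhead origin (180°W, 90°S): lon 235.62887, lat 85.61554.
Field (20°×10°, letters A–R): 235.62887/20 → 11 → L, 85.61554/10 → 8 → I; chars LI.
Square (2°×1°, digits 0–9): 15.62887/2 → 7, 5.61554/1 → 5; chars 75.
Subsquare (5′×2.5′, letters a–x): 1.62887/0.0833333 → 19 → t, 0.61554/0.0416667 → 14 → o; chars to.
Extended square (30″×15″, digits 0–9): 0.04554/0.00833333 → 5, 0.03221/0.00416667 → 7; chars 57.

LI75to57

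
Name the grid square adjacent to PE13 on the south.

PE12

Latitude square 3; −1 → 2.
The longitude characters are unchanged.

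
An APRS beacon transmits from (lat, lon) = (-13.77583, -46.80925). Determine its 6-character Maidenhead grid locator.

Shift to the Maidenhead origin (180°W, 90°S): lon 133.1908, lat 76.2242.
Field (20°×10°, letters A–R): 133.1908/20 → 6 → G, 76.2242/10 → 7 → H; chars GH.
Square (2°×1°, digits 0–9): 13.1908/2 → 6, 6.2242/1 → 6; chars 66.
Subsquare (5′×2.5′, letters a–x): 1.1908/0.0833333 → 14 → o, 0.2242/0.0416667 → 5 → f; chars of.

GH66of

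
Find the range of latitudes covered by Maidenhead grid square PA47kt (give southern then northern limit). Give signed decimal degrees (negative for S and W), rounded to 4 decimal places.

-82.2083, -82.1667

Field P=15, A=0: +15·20° lon, +0·10° lat → SW at lon 120°, lat -90°.
Square 4, 7: +4·2° lon, +7·1° lat → SW at lon 128°, lat -83°.
Subsquare k=10, t=19: +10·0.0833333° lon, +19·0.0416667° lat → SW at lon 128.833°, lat -82.2083°.
Cell spans 0.0833333° lon × 0.0416667° lat.
south -82.2083, north -82.1667.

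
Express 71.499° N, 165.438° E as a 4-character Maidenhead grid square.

Offset from 180°W / 90°S: lon 345.44°, lat 161.50°.
Field: 345.44/20 → 17 → R, 161.50/10 → 16 → Q; chars RQ.
Square: 5.44/2 → 2, 1.50/1 → 1; chars 21.

RQ21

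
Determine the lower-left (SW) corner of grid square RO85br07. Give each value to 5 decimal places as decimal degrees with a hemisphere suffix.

Field R=17, O=14: +17·20° lon, +14·10° lat → SW at lon 160°, lat 50°.
Square 8, 5: +8·2° lon, +5·1° lat → SW at lon 176°, lat 55°.
Subsquare b=1, r=17: +1·0.0833333° lon, +17·0.0416667° lat → SW at lon 176.083°, lat 55.7083°.
Extended square 0, 7: +0·0.00833333° lon, +7·0.00416667° lat → SW at lon 176.083°, lat 55.7375°.
latitude 55.73750° N, longitude 176.08333° E.

55.73750° N, 176.08333° E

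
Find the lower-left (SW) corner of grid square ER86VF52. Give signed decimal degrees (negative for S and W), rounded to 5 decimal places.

Field E=4, R=17: +4·20° lon, +17·10° lat → SW at lon -100°, lat 80°.
Square 8, 6: +8·2° lon, +6·1° lat → SW at lon -84°, lat 86°.
Subsquare v=21, f=5: +21·0.0833333° lon, +5·0.0416667° lat → SW at lon -82.25°, lat 86.2083°.
Extended square 5, 2: +5·0.00833333° lon, +2·0.00416667° lat → SW at lon -82.2083°, lat 86.2167°.
latitude 86.21667, longitude -82.20833.

86.21667, -82.20833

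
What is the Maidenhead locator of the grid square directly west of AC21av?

AC11xv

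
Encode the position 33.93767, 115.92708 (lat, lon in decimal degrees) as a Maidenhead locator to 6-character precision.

OM73xw

Add 180° to longitude and 90° to latitude: 295.9271, 123.9377.
Field: lon ⌊295.9271/20⌋ = 14 → O; lat ⌊123.9377/10⌋ = 12 → M.
Square: lon ⌊15.9271/2⌋ = 7; lat ⌊3.9377/1⌋ = 3.
Subsquare: lon ⌊1.9271/0.0833333⌋ = 23 → x; lat ⌊0.9377/0.0416667⌋ = 22 → w.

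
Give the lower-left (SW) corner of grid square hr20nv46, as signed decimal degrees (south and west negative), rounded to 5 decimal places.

Field H=7, R=17: +7·20° lon, +17·10° lat → SW at lon -40°, lat 80°.
Square 2, 0: +2·2° lon, +0·1° lat → SW at lon -36°, lat 80°.
Subsquare n=13, v=21: +13·0.0833333° lon, +21·0.0416667° lat → SW at lon -34.9167°, lat 80.875°.
Extended square 4, 6: +4·0.00833333° lon, +6·0.00416667° lat → SW at lon -34.8833°, lat 80.9°.
latitude 80.90000, longitude -34.88333.

80.90000, -34.88333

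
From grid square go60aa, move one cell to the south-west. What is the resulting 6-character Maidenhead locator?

Longitude subsquare a = 0; −1 → -1, wraps to 23 = x, carry into square.
Longitude square 6; −1 → 5.
Latitude subsquare a = 0; −1 → -1, wraps to 23 = x, carry into square.
Latitude square 0; −1 → -1, wraps to 9, carry into field.
Latitude field O = 14; −1 → 13 = N.

GN59xx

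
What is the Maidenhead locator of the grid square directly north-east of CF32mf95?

CF32nf06

Longitude extended square 9; +1 → 10, wraps to 0, carry into subsquare.
Longitude subsquare m = 12; +1 → 13 = n.
Latitude extended square 5; +1 → 6.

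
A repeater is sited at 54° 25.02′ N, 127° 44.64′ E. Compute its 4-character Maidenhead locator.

Add 180° to longitude and 90° to latitude: 307.74, 144.42.
Field: lon ⌊307.74/20⌋ = 15 → P; lat ⌊144.42/10⌋ = 14 → O.
Square: lon ⌊7.74/2⌋ = 3; lat ⌊4.42/1⌋ = 4.

PO34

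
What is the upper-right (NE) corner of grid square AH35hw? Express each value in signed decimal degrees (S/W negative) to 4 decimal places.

-14.0417, -173.3333

Field A=0, H=7: +0·20° lon, +7·10° lat → SW at lon -180°, lat -20°.
Square 3, 5: +3·2° lon, +5·1° lat → SW at lon -174°, lat -15°.
Subsquare h=7, w=22: +7·0.0833333° lon, +22·0.0416667° lat → SW at lon -173.417°, lat -14.0833°.
Cell spans 0.0833333° lon × 0.0416667° lat. NE corner is SW corner plus one full cell.
latitude -14.0417, longitude -173.3333.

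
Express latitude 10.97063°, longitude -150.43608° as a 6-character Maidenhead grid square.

BK40sx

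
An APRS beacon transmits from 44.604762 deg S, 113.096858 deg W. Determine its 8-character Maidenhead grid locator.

DE35kj84

Add 180° to longitude and 90° to latitude: 66.90314, 45.39524.
Field: 66.90314/20 → 3 → D, 45.39524/10 → 4 → E; chars DE.
Square: 6.90314/2 → 3, 5.39524/1 → 5; chars 35.
Subsquare: 0.90314/0.0833333 → 10 → k, 0.39524/0.0416667 → 9 → j; chars kj.
Extended square: 0.06981/0.00833333 → 8, 0.02024/0.00416667 → 4; chars 84.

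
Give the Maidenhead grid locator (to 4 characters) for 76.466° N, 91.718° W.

EQ46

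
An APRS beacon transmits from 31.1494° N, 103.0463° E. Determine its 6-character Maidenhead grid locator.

OM11md

Add 180° to longitude and 90° to latitude: 283.0463, 121.1494.
Field (20°×10°, letters A–R): lon ⌊283.0463/20⌋ = 14 → O; lat ⌊121.1494/10⌋ = 12 → M.
Square (2°×1°, digits 0–9): lon ⌊3.0463/2⌋ = 1; lat ⌊1.1494/1⌋ = 1.
Subsquare (5′×2.5′, letters a–x): lon ⌊1.0463/0.0833333⌋ = 12 → m; lat ⌊0.1494/0.0416667⌋ = 3 → d.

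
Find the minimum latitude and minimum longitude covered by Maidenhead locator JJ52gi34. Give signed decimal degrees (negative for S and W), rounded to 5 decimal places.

2.35000, 10.52500

Field J=9, J=9: +9·20° lon, +9·10° lat → SW at lon 0°, lat 0°.
Square 5, 2: +5·2° lon, +2·1° lat → SW at lon 10°, lat 2°.
Subsquare g=6, i=8: +6·0.0833333° lon, +8·0.0416667° lat → SW at lon 10.5°, lat 2.33333°.
Extended square 3, 4: +3·0.00833333° lon, +4·0.00416667° lat → SW at lon 10.525°, lat 2.35°.
latitude 2.35000, longitude 10.52500.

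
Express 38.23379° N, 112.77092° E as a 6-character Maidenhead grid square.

OM68jf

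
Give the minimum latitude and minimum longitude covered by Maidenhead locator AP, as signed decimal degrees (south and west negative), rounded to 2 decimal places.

60.00, -180.00

Field A=0, P=15: +0·20° lon, +15·10° lat → SW at lon -180°, lat 60°.
latitude 60.00, longitude -180.00.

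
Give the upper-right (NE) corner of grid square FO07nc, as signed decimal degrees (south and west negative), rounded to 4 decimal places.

Field F=5, O=14: +5·20° lon, +14·10° lat → SW at lon -80°, lat 50°.
Square 0, 7: +0·2° lon, +7·1° lat → SW at lon -80°, lat 57°.
Subsquare n=13, c=2: +13·0.0833333° lon, +2·0.0416667° lat → SW at lon -78.9167°, lat 57.0833°.
Cell spans 0.0833333° lon × 0.0416667° lat. NE corner is SW corner plus one full cell.
latitude 57.1250, longitude -78.8333.

57.1250, -78.8333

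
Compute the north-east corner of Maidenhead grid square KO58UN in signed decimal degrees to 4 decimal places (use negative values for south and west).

Field K=10, O=14: +10·20° lon, +14·10° lat → SW at lon 20°, lat 50°.
Square 5, 8: +5·2° lon, +8·1° lat → SW at lon 30°, lat 58°.
Subsquare u=20, n=13: +20·0.0833333° lon, +13·0.0416667° lat → SW at lon 31.6667°, lat 58.5417°.
Cell spans 0.0833333° lon × 0.0416667° lat. NE corner is SW corner plus one full cell.
latitude 58.5833, longitude 31.7500.

58.5833, 31.7500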